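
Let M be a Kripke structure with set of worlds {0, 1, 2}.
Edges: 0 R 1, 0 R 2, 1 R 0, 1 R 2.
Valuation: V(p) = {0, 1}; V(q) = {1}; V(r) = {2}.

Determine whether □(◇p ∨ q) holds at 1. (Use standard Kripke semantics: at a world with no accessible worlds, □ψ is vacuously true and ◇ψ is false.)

Recall that □ψ holds at a world iff ψ holds at every accessible world, and ◇ψ holds iff ψ holds at some accessible world.
At 1: □(◇p ∨ q) requires ◇p ∨ q at every successor {0, 2}.
  ◇p ∨ q fails at 2, so □(◇p ∨ q) is false at 1.
    At 2: ◇p is false, q is false, so ◇p ∨ q is false.
      At 2: no accessible worlds, so ◇p is false.

No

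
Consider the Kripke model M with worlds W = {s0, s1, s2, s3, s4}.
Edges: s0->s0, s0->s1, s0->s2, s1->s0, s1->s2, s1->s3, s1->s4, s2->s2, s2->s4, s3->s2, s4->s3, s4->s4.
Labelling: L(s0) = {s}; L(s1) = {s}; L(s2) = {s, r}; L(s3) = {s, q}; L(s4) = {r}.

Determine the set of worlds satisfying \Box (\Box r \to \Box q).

none

Let φ = \Box (\Box r \to \Box q). Evaluate φ at each world:
  s0 (successors {s0, s1, s2}): φ is false.
  s1 (successors {s0, s2, s3, s4}): φ is false.
  s2 (successors {s2, s4}): φ is false.
  s3 (successors {s2}): φ is false.
  s4 (successors {s3, s4}): φ is false.
For instance, at s3:
  At s3: \Box (\Box r \to \Box q) requires \Box r \to \Box q at every successor {s2}.
    \Box r \to \Box q fails at s2, so \Box (\Box r \to \Box q) is false at s3.
      At s2: \Box r is true, \Box q is false, so \Box r \to \Box q is false.
Satisfying worlds: none.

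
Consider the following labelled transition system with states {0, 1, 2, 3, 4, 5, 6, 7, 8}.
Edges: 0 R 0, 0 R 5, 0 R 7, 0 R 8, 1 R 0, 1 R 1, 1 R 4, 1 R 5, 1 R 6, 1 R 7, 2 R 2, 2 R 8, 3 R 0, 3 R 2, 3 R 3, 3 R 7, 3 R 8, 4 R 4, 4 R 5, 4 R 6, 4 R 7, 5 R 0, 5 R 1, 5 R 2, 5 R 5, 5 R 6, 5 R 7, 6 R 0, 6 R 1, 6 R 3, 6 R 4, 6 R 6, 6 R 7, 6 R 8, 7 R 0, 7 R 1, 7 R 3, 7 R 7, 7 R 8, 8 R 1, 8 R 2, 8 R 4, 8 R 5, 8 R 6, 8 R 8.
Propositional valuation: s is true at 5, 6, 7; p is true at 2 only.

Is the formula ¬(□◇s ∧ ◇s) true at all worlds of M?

Recall that □ψ holds at a world iff ψ holds at every accessible world, and ◇ψ holds iff ψ holds at some accessible world.
Let φ = ¬(□◇s ∧ ◇s). Evaluate φ at each world:
  0 (successors {0, 5, 7, 8}): φ is false.
  1 (successors {0, 1, 4, 5, 6, 7}): φ is false.
  2 (successors {2, 8}): φ is true.
  3 (successors {0, 2, 3, 7, 8}): φ is true.
  4 (successors {4, 5, 6, 7}): φ is false.
  5 (successors {0, 1, 2, 5, 6, 7}): φ is true.
  6 (successors {0, 1, 3, 4, 6, 7, 8}): φ is false.
  7 (successors {0, 1, 3, 7, 8}): φ is false.
  8 (successors {1, 2, 4, 5, 6, 8}): φ is true.
Detail at 0 (counterexample):
  At 0: □◇s ∧ ◇s is true, so ¬(□◇s ∧ ◇s) is false.
    At 0: □◇s is true, ◇s is true, so □◇s ∧ ◇s is true.
      At 0: □◇s requires ◇s at every successor {0, 5, 7, 8}.
        At 0: ◇s is true.
        At 5: ◇s is true.
        At 7: ◇s is true.
        At 8: ◇s is true.
      So □◇s is true at 0.
      At 0: ◇s requires s at some successor in {0, 5, 7, 8}.
        s holds at 5, so ◇s is true at 0.

No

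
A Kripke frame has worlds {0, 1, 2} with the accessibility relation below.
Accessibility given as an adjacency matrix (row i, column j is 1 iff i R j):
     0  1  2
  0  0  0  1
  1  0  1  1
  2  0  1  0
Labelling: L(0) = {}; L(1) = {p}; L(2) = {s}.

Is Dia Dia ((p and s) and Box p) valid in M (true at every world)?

Let φ = Dia Dia ((p and s) and Box p). Evaluate φ at each world:
  0 (successors {2}): φ is false.
  1 (successors {1, 2}): φ is false.
  2 (successors {1}): φ is false.
Detail at 0 (counterexample):
  At 0: Dia Dia ((p and s) and Box p) requires Dia ((p and s) and Box p) at some successor in {2}.
    At 2: Dia ((p and s) and Box p) is false.
  So Dia Dia ((p and s) and Box p) is false at 0.

No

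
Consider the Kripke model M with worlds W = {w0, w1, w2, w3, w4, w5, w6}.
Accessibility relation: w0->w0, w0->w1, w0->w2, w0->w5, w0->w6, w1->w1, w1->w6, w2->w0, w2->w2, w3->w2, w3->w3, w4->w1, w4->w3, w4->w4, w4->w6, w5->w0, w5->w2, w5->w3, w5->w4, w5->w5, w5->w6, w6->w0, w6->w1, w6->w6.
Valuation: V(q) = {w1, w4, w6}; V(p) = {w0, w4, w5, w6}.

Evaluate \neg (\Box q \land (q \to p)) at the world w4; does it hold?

At w4: \Box q \land (q \to p) is false, so \neg (\Box q \land (q \to p)) is true.
  At w4: \Box q is false, q \to p is true, so \Box q \land (q \to p) is false.
    At w4: \Box q requires q at every successor {w1, w3, w4, w6}.
      q fails at w3, so \Box q is false at w4.

Yes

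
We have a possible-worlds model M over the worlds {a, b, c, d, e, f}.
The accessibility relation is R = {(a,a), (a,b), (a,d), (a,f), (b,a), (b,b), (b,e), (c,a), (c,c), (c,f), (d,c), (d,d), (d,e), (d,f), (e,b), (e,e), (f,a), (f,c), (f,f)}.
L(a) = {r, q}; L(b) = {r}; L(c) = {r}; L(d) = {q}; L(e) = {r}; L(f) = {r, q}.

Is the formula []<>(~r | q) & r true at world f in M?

Yes

Recall that []ψ holds at a world iff ψ holds at every accessible world, and <>ψ holds iff ψ holds at some accessible world.
At f: []<>(~r | q) is true, r is true, so []<>(~r | q) & r is true.
  At f: []<>(~r | q) requires <>(~r | q) at every successor {a, c, f}.
      At a: <>(~r | q) requires ~r | q at some successor in {a, b, d, f}.
        ~r | q holds at a, so <>(~r | q) is true at a.
      At c: <>(~r | q) requires ~r | q at some successor in {a, c, f}.
        ~r | q holds at a, so <>(~r | q) is true at c.
      At f: <>(~r | q) requires ~r | q at some successor in {a, c, f}.
        ~r | q holds at a, so <>(~r | q) is true at f.
  So []<>(~r | q) is true at f.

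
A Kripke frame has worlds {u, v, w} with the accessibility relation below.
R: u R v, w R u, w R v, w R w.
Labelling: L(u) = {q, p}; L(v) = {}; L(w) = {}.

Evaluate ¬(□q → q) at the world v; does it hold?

Recall that □ψ holds at a world iff ψ holds at every accessible world, and ◇ψ holds iff ψ holds at some accessible world.
At v: □q → q is false, so ¬(□q → q) is true.
  At v: □q is true, q is false, so □q → q is false.
    At v: no accessible worlds, so □q holds vacuously.

Yes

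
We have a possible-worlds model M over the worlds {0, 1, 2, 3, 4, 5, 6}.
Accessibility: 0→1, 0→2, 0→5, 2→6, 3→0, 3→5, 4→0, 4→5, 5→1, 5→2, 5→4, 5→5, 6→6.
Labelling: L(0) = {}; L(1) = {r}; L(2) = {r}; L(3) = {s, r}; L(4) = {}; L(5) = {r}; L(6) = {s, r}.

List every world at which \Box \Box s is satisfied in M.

1, 2, 6

Let φ = \Box \Box s. Evaluate φ at each world:
  0 (successors {1, 2, 5}): φ is false.
  1 (successors ∅): φ is true.
  2 (successors {6}): φ is true.
  3 (successors {0, 5}): φ is false.
  4 (successors {0, 5}): φ is false.
  5 (successors {1, 2, 4, 5}): φ is false.
  6 (successors {6}): φ is true.
For instance, at 5:
  At 5: \Box \Box s requires \Box s at every successor {1, 2, 4, 5}.
    \Box s fails at 4, so \Box \Box s is false at 5.
      At 4: \Box s requires s at every successor {0, 5}.
        s fails at 0, so \Box s is false at 4.
Satisfying worlds: {1, 2, 6}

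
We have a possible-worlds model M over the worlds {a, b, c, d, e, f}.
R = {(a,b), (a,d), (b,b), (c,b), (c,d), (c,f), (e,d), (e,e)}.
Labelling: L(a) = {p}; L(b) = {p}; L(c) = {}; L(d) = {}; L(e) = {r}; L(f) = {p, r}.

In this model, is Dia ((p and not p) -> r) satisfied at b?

At b: Dia ((p and not p) -> r) requires (p and not p) -> r at some successor in {b}.
  (p and not p) -> r holds at b, so Dia ((p and not p) -> r) is true at b.

Yes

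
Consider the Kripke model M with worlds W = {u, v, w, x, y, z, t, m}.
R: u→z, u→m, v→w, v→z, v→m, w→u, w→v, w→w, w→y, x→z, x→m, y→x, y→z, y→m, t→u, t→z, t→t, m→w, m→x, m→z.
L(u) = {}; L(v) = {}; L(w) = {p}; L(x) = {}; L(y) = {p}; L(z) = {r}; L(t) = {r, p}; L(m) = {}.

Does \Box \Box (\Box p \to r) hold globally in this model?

Yes

Let φ = \Box \Box (\Box p \to r). Evaluate φ at each world:
  u (successors {z, m}): φ is true.
  v (successors {w, z, m}): φ is true.
  w (successors {u, v, w, y}): φ is true.
  x (successors {z, m}): φ is true.
  y (successors {x, z, m}): φ is true.
  z (successors ∅): φ is true.
  t (successors {u, z, t}): φ is true.
  m (successors {w, x, z}): φ is true.
For instance, at y:
  At y: \Box \Box (\Box p \to r) requires \Box (\Box p \to r) at every successor {x, z, m}.
      At x: \Box (\Box p \to r) requires \Box p \to r at every successor {z, m}.
        At z: \Box p \to r is true.
        At m: \Box p \to r is true.
      So \Box (\Box p \to r) is true at x.
      At z: no accessible worlds, so \Box (\Box p \to r) holds vacuously.
      At m: \Box (\Box p \to r) requires \Box p \to r at every successor {w, x, z}.
        At w: \Box p \to r is true.
        At x: \Box p \to r is true.
        At z: \Box p \to r is true.
      So \Box (\Box p \to r) is true at m.
  So \Box \Box (\Box p \to r) is true at y.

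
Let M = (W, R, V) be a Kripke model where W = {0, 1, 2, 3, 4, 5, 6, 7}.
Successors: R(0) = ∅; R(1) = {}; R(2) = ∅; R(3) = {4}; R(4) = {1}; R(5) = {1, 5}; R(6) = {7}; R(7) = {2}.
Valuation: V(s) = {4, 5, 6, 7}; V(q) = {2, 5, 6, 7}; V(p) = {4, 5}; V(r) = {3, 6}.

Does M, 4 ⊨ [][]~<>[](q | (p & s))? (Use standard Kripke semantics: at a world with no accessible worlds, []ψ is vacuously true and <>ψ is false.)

Recall that []ψ holds at a world iff ψ holds at every accessible world, and <>ψ holds iff ψ holds at some accessible world.
At 4: [][]~<>[](q | (p & s)) requires []~<>[](q | (p & s)) at every successor {1}.
    At 1: no accessible worlds, so []~<>[](q | (p & s)) holds vacuously.
So [][]~<>[](q | (p & s)) is true at 4.

Yes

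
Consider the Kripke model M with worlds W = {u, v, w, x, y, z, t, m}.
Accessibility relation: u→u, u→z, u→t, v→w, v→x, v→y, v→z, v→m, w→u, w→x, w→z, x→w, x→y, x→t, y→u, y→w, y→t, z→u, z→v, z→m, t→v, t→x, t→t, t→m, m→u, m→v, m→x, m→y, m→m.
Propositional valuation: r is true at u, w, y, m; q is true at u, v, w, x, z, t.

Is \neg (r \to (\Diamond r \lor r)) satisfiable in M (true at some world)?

Let φ = \neg (r \to (\Diamond r \lor r)). Evaluate φ at each world:
  u (successors {u, z, t}): φ is false.
  v (successors {w, x, y, z, m}): φ is false.
  w (successors {u, x, z}): φ is false.
  x (successors {w, y, t}): φ is false.
  y (successors {u, w, t}): φ is false.
  z (successors {u, v, m}): φ is false.
  t (successors {v, x, t, m}): φ is false.
  m (successors {u, v, x, y, m}): φ is false.
For instance, at m:
  At m: r \to (\Diamond r \lor r) is true, so \neg (r \to (\Diamond r \lor r)) is false.
    At m: r is true, \Diamond r \lor r is true, so r \to (\Diamond r \lor r) is true.
      At m: \Diamond r is true, r is true, so \Diamond r \lor r is true.

No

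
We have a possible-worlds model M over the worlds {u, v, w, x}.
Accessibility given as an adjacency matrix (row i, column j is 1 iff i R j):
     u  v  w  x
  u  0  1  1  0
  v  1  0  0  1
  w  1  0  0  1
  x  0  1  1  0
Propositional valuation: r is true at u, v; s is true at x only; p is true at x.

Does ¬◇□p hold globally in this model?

Yes

Let φ = ¬◇□p. Evaluate φ at each world:
  u (successors {v, w}): φ is true.
  v (successors {u, x}): φ is true.
  w (successors {u, x}): φ is true.
  x (successors {v, w}): φ is true.
For instance, at x:
  At x: ◇□p is false, so ¬◇□p is true.
    At x: ◇□p requires □p at some successor in {v, w}.
      At v: □p is false.
      At w: □p is false.
    So ◇□p is false at x.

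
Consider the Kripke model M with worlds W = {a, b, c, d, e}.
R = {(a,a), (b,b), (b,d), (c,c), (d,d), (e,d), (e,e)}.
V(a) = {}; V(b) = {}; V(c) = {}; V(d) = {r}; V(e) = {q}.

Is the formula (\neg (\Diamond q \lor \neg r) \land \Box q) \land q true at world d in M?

At d: \neg (\Diamond q \lor \neg r) \land \Box q is false, q is false, so (\neg (\Diamond q \lor \neg r) \land \Box q) \land q is false.
  At d: \neg (\Diamond q \lor \neg r) is true, \Box q is false, so \neg (\Diamond q \lor \neg r) \land \Box q is false.
    At d: \Diamond q \lor \neg r is false, so \neg (\Diamond q \lor \neg r) is true.
      At d: \Diamond q is false, \neg r is false, so \Diamond q \lor \neg r is false.
    At d: \Box q requires q at every successor {d}.
      q fails at d, so \Box q is false at d.

No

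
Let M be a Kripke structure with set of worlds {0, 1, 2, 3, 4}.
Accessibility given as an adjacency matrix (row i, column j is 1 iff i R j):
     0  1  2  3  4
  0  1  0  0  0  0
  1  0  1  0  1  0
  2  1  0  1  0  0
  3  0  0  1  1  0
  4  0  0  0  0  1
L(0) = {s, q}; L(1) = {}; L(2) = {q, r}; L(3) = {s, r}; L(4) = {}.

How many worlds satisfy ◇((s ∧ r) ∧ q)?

Recall that ◇ψ holds at a world iff ψ holds at some accessible world.
Let φ = ◇((s ∧ r) ∧ q). Evaluate φ at each world:
  0 (successors {0}): φ is false.
  1 (successors {1, 3}): φ is false.
  2 (successors {0, 2}): φ is false.
  3 (successors {2, 3}): φ is false.
  4 (successors {4}): φ is false.
For instance, at 0:
  At 0: ◇((s ∧ r) ∧ q) requires (s ∧ r) ∧ q at some successor in {0}.
    At 0: (s ∧ r) ∧ q is false.
  So ◇((s ∧ r) ∧ q) is false at 0.
Satisfying worlds: none.

0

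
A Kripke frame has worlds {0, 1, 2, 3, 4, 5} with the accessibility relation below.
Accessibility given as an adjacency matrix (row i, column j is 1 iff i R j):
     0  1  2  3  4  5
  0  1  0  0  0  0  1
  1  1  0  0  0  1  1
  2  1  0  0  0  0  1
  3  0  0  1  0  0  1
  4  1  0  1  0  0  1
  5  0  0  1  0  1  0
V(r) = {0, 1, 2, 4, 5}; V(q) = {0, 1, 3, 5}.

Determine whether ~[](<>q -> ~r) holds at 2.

At 2: [](<>q -> ~r) is false, so ~[](<>q -> ~r) is true.
  At 2: [](<>q -> ~r) requires <>q -> ~r at every successor {0, 5}.
    <>q -> ~r fails at 0, so [](<>q -> ~r) is false at 2.
      At 0: <>q is true, ~r is false, so <>q -> ~r is false.

Yes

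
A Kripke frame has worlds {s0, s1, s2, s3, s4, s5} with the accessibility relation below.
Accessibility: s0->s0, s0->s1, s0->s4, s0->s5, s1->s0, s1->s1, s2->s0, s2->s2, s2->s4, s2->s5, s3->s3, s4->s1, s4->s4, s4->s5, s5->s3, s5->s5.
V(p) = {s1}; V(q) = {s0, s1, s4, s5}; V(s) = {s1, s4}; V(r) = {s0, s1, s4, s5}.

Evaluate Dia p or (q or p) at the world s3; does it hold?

No

At s3: Dia p is false, q or p is false, so Dia p or (q or p) is false.
  At s3: Dia p requires p at some successor in {s3}.
    At s3: p is false.
  So Dia p is false at s3.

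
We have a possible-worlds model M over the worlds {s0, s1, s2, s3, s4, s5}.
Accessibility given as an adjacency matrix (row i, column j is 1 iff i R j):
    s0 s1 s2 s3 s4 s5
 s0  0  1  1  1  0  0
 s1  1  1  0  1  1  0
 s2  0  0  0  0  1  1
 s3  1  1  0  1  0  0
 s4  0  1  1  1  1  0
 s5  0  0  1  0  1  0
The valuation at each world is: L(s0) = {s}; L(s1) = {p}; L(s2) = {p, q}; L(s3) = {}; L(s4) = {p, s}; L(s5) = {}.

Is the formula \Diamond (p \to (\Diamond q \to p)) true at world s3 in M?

Yes

At s3: \Diamond (p \to (\Diamond q \to p)) requires p \to (\Diamond q \to p) at some successor in {s0, s1, s3}.
  p \to (\Diamond q \to p) holds at s0, so \Diamond (p \to (\Diamond q \to p)) is true at s3.
    At s0: p is false, \Diamond q \to p is false, so p \to (\Diamond q \to p) is true.
      At s0: \Diamond q is true, p is false, so \Diamond q \to p is false.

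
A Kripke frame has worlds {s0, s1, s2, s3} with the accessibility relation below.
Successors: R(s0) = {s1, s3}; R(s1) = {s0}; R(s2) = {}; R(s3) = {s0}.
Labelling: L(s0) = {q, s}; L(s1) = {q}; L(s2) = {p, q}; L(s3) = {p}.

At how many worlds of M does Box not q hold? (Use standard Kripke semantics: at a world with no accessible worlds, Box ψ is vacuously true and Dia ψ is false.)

1

Recall that Box ψ holds at a world iff ψ holds at every accessible world, and Dia ψ holds iff ψ holds at some accessible world.
Let φ = Box not q. Evaluate φ at each world:
  s0 (successors {s1, s3}): φ is false.
  s1 (successors {s0}): φ is false.
  s2 (successors ∅): φ is true.
  s3 (successors {s0}): φ is false.
For instance, at s3:
  At s3: Box not q requires not q at every successor {s0}.
    not q fails at s0, so Box not q is false at s3.
Satisfying worlds: {s2}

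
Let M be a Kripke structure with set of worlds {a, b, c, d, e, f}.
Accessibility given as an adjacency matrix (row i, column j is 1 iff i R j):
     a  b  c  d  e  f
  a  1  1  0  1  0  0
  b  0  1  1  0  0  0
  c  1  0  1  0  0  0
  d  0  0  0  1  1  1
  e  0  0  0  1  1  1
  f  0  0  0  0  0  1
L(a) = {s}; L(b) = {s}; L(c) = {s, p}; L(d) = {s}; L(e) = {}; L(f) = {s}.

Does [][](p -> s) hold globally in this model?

Let φ = [][](p -> s). Evaluate φ at each world:
  a (successors {a, b, d}): φ is true.
  b (successors {b, c}): φ is true.
  c (successors {a, c}): φ is true.
  d (successors {d, e, f}): φ is true.
  e (successors {d, e, f}): φ is true.
  f (successors {f}): φ is true.
For instance, at c:
  At c: [][](p -> s) requires [](p -> s) at every successor {a, c}.
      At a: [](p -> s) requires p -> s at every successor {a, b, d}.
        At a: p -> s is true.
        At b: p -> s is true.
        At d: p -> s is true.
      So [](p -> s) is true at a.
      At c: [](p -> s) requires p -> s at every successor {a, c}.
        At a: p -> s is true.
        At c: p -> s is true.
      So [](p -> s) is true at c.
  So [][](p -> s) is true at c.

Yes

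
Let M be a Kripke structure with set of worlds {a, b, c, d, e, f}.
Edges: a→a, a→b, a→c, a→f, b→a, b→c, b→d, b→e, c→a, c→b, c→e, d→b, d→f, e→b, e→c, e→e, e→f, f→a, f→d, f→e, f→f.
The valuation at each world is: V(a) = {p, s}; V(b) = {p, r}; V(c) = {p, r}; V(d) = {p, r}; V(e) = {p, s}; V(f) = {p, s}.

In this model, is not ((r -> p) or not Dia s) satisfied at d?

At d: (r -> p) or not Dia s is true, so not ((r -> p) or not Dia s) is false.
  At d: r -> p is true, not Dia s is false, so (r -> p) or not Dia s is true.
    At d: Dia s is true, so not Dia s is false.
      At d: Dia s requires s at some successor in {b, f}.
        s holds at f, so Dia s is true at d.

No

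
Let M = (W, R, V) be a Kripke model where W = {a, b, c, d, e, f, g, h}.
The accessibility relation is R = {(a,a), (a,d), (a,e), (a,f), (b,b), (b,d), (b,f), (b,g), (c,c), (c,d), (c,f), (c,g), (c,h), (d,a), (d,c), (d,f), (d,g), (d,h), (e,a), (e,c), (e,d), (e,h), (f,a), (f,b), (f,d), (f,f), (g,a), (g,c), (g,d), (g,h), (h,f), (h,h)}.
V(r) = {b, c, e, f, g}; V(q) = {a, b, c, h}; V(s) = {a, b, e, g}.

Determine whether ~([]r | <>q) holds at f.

At f: []r | <>q is true, so ~([]r | <>q) is false.
  At f: []r is false, <>q is true, so []r | <>q is true.
    At f: []r requires r at every successor {a, b, d, f}.
      r fails at a, so []r is false at f.
    At f: <>q requires q at some successor in {a, b, d, f}.
      q holds at a, so <>q is true at f.

No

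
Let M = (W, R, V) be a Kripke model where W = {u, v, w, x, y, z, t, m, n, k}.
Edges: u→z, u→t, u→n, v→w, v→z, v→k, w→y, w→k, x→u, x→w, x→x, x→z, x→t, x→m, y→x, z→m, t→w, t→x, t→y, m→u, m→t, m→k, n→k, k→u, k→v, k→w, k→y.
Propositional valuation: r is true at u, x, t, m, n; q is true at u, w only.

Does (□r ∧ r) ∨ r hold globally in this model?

Let φ = (□r ∧ r) ∨ r. Evaluate φ at each world:
  u (successors {z, t, n}): φ is true.
  v (successors {w, z, k}): φ is false.
  w (successors {y, k}): φ is false.
  x (successors {u, w, x, z, t, m}): φ is true.
  y (successors {x}): φ is false.
  z (successors {m}): φ is false.
  t (successors {w, x, y}): φ is true.
  m (successors {u, t, k}): φ is true.
  n (successors {k}): φ is true.
  k (successors {u, v, w, y}): φ is false.
Detail at v (counterexample):
  At v: □r ∧ r is false, r is false, so (□r ∧ r) ∨ r is false.
    At v: □r is false, r is false, so □r ∧ r is false.
      At v: □r requires r at every successor {w, z, k}.
        r fails at w, so □r is false at v.

No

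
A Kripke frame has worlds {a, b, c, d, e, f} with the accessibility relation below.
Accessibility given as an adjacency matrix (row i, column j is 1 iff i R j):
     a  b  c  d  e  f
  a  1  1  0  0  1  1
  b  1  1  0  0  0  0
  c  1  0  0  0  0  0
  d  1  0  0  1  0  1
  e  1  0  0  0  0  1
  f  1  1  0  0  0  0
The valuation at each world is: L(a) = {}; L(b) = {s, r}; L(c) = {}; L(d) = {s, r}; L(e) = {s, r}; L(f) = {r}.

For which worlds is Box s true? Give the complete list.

none

Let φ = Box s. Evaluate φ at each world:
  a (successors {a, b, e, f}): φ is false.
  b (successors {a, b}): φ is false.
  c (successors {a}): φ is false.
  d (successors {a, d, f}): φ is false.
  e (successors {a, f}): φ is false.
  f (successors {a, b}): φ is false.
For instance, at c:
  At c: Box s requires s at every successor {a}.
    s fails at a, so Box s is false at c.
Satisfying worlds: none.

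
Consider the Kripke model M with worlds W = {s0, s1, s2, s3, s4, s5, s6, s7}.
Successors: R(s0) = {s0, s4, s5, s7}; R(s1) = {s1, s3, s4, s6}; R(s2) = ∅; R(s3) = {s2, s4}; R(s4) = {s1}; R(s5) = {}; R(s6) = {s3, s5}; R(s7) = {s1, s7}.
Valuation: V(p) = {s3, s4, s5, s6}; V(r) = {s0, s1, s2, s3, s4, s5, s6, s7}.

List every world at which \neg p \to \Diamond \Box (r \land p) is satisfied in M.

s0, s1, s3, s4, s5, s6

Let φ = \neg p \to \Diamond \Box (r \land p). Evaluate φ at each world:
  s0 (successors {s0, s4, s5, s7}): φ is true.
  s1 (successors {s1, s3, s4, s6}): φ is true.
  s2 (successors ∅): φ is false.
  s3 (successors {s2, s4}): φ is true.
  s4 (successors {s1}): φ is true.
  s5 (successors ∅): φ is true.
  s6 (successors {s3, s5}): φ is true.
  s7 (successors {s1, s7}): φ is false.
For instance, at s7:
  At s7: \neg p is true, \Diamond \Box (r \land p) is false, so \neg p \to \Diamond \Box (r \land p) is false.
    At s7: \Diamond \Box (r \land p) requires \Box (r \land p) at some successor in {s1, s7}.
      At s1: \Box (r \land p) is false.
      At s7: \Box (r \land p) is false.
    So \Diamond \Box (r \land p) is false at s7.
Satisfying worlds: {s0, s1, s3, s4, s5, s6}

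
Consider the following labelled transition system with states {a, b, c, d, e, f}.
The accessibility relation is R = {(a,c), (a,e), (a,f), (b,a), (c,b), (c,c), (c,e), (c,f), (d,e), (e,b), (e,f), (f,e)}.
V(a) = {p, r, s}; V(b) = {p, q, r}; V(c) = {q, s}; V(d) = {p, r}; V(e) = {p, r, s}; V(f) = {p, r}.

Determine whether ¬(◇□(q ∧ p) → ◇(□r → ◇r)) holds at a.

No

Recall that □ψ holds at a world iff ψ holds at every accessible world, and ◇ψ holds iff ψ holds at some accessible world.
At a: ◇□(q ∧ p) → ◇(□r → ◇r) is true, so ¬(◇□(q ∧ p) → ◇(□r → ◇r)) is false.
  At a: ◇□(q ∧ p) is false, ◇(□r → ◇r) is true, so ◇□(q ∧ p) → ◇(□r → ◇r) is true.
    At a: ◇□(q ∧ p) requires □(q ∧ p) at some successor in {c, e, f}.
      At c: □(q ∧ p) is false.
      At e: □(q ∧ p) is false.
      At f: □(q ∧ p) is false.
    So ◇□(q ∧ p) is false at a.
    At a: ◇(□r → ◇r) requires □r → ◇r at some successor in {c, e, f}.
      □r → ◇r holds at c, so ◇(□r → ◇r) is true at a.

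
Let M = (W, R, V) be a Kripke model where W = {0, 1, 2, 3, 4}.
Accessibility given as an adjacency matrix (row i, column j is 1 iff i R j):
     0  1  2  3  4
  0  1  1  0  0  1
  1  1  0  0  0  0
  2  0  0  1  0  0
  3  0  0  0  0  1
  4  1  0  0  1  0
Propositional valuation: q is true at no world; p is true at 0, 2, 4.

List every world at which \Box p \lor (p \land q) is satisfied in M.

Recall that \Box ψ holds at a world iff ψ holds at every accessible world, and \Diamond ψ holds iff ψ holds at some accessible world.
Let φ = \Box p \lor (p \land q). Evaluate φ at each world:
  0 (successors {0, 1, 4}): φ is false.
  1 (successors {0}): φ is true.
  2 (successors {2}): φ is true.
  3 (successors {4}): φ is true.
  4 (successors {0, 3}): φ is false.
For instance, at 0:
  At 0: \Box p is false, p \land q is false, so \Box p \lor (p \land q) is false.
    At 0: \Box p requires p at every successor {0, 1, 4}.
      p fails at 1, so \Box p is false at 0.
Satisfying worlds: {1, 2, 3}

1, 2, 3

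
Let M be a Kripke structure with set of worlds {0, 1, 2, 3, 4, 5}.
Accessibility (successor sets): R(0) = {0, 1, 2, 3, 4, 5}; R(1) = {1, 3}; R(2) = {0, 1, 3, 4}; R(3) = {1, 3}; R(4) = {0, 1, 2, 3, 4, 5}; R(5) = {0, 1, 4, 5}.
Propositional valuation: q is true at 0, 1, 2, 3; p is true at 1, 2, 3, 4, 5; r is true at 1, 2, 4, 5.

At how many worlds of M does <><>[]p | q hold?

Let φ = <><>[]p | q. Evaluate φ at each world:
  0 (successors {0, 1, 2, 3, 4, 5}): φ is true.
  1 (successors {1, 3}): φ is true.
  2 (successors {0, 1, 3, 4}): φ is true.
  3 (successors {1, 3}): φ is true.
  4 (successors {0, 1, 2, 3, 4, 5}): φ is true.
  5 (successors {0, 1, 4, 5}): φ is true.
For instance, at 1:
  At 1: <><>[]p is true, q is true, so <><>[]p | q is true.
    At 1: <><>[]p requires <>[]p at some successor in {1, 3}.
      <>[]p holds at 1, so <><>[]p is true at 1.
Satisfying worlds: {0, 1, 2, 3, 4, 5}

6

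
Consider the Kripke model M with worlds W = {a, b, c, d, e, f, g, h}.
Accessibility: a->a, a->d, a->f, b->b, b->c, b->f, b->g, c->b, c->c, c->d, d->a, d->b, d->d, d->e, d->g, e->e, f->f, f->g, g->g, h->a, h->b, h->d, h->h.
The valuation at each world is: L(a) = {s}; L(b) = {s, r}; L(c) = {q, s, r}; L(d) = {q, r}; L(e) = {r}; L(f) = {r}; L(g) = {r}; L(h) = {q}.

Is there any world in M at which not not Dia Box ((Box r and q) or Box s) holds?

No

Let φ = not not Dia Box ((Box r and q) or Box s). Evaluate φ at each world:
  a (successors {a, d, f}): φ is false.
  b (successors {b, c, f, g}): φ is false.
  c (successors {b, c, d}): φ is false.
  d (successors {a, b, d, e, g}): φ is false.
  e (successors {e}): φ is false.
  f (successors {f, g}): φ is false.
  g (successors {g}): φ is false.
  h (successors {a, b, d, h}): φ is false.
For instance, at d:
  At d: not Dia Box ((Box r and q) or Box s) is true, so not not Dia Box ((Box r and q) or Box s) is false.
    At d: Dia Box ((Box r and q) or Box s) is false, so not Dia Box ((Box r and q) or Box s) is true.
      At d: Dia Box ((Box r and q) or Box s) requires Box ((Box r and q) or Box s) at some successor in {a, b, d, e, g}.
        At a: Box ((Box r and q) or Box s) is false.
        At b: Box ((Box r and q) or Box s) is false.
        At d: Box ((Box r and q) or Box s) is false.
        At e: Box ((Box r and q) or Box s) is false.
        At g: Box ((Box r and q) or Box s) is false.
      So Dia Box ((Box r and q) or Box s) is false at d.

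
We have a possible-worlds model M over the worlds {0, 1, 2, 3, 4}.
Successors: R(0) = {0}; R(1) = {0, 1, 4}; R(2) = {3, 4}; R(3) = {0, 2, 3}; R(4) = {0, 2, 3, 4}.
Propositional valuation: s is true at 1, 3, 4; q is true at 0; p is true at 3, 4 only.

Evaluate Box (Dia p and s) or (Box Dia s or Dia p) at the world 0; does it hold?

At 0: Box (Dia p and s) is false, Box Dia s or Dia p is false, so Box (Dia p and s) or (Box Dia s or Dia p) is false.
  At 0: Box (Dia p and s) requires Dia p and s at every successor {0}.
    Dia p and s fails at 0, so Box (Dia p and s) is false at 0.
      At 0: Dia p is false, s is false, so Dia p and s is false.
  At 0: Box Dia s is false, Dia p is false, so Box Dia s or Dia p is false.
    At 0: Box Dia s requires Dia s at every successor {0}.
      Dia s fails at 0, so Box Dia s is false at 0.
    At 0: Dia p requires p at some successor in {0}.
      At 0: p is false.
    So Dia p is false at 0.

No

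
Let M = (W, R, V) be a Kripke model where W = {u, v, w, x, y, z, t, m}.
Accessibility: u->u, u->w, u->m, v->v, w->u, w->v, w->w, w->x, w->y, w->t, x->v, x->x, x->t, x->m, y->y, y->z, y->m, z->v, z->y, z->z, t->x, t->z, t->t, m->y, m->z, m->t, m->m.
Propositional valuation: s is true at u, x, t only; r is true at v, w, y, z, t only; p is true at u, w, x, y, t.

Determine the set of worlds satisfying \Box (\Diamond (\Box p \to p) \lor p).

Let φ = \Box (\Diamond (\Box p \to p) \lor p). Evaluate φ at each world:
  u (successors {u, w, m}): φ is true.
  v (successors {v}): φ is true.
  w (successors {u, v, w, x, y, t}): φ is true.
  x (successors {v, x, t, m}): φ is true.
  y (successors {y, z, m}): φ is true.
  z (successors {v, y, z}): φ is true.
  t (successors {x, z, t}): φ is true.
  m (successors {y, z, t, m}): φ is true.
For instance, at z:
  At z: \Box (\Diamond (\Box p \to p) \lor p) requires \Diamond (\Box p \to p) \lor p at every successor {v, y, z}.
      At v: \Diamond (\Box p \to p) is true, p is false, so \Diamond (\Box p \to p) \lor p is true.
      At y: \Diamond (\Box p \to p) is true, p is true, so \Diamond (\Box p \to p) \lor p is true.
      At z: \Diamond (\Box p \to p) is true, p is false, so \Diamond (\Box p \to p) \lor p is true.
  So \Box (\Diamond (\Box p \to p) \lor p) is true at z.
Satisfying worlds: {u, v, w, x, y, z, t, m}

u, v, w, x, y, z, t, m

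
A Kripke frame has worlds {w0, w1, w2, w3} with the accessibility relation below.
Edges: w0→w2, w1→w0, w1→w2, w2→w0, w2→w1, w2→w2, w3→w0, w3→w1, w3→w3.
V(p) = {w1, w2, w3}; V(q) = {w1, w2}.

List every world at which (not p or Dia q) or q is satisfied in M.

Let φ = (not p or Dia q) or q. Evaluate φ at each world:
  w0 (successors {w2}): φ is true.
  w1 (successors {w0, w2}): φ is true.
  w2 (successors {w0, w1, w2}): φ is true.
  w3 (successors {w0, w1, w3}): φ is true.
For instance, at w0:
  At w0: not p or Dia q is true, q is false, so (not p or Dia q) or q is true.
    At w0: not p is true, Dia q is true, so not p or Dia q is true.
      At w0: Dia q requires q at some successor in {w2}.
        q holds at w2, so Dia q is true at w0.
Satisfying worlds: {w0, w1, w2, w3}

w0, w1, w2, w3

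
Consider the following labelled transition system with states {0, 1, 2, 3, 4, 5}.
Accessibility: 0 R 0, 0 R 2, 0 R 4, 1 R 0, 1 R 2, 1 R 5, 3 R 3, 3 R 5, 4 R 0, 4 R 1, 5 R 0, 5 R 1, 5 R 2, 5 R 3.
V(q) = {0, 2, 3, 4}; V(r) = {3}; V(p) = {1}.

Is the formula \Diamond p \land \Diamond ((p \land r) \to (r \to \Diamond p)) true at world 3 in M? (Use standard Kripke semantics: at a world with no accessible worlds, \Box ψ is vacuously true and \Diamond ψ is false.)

No

At 3: \Diamond p is false, \Diamond ((p \land r) \to (r \to \Diamond p)) is true, so \Diamond p \land \Diamond ((p \land r) \to (r \to \Diamond p)) is false.
  At 3: \Diamond p requires p at some successor in {3, 5}.
    At 3: p is false.
    At 5: p is false.
  So \Diamond p is false at 3.
  At 3: \Diamond ((p \land r) \to (r \to \Diamond p)) requires (p \land r) \to (r \to \Diamond p) at some successor in {3, 5}.
    (p \land r) \to (r \to \Diamond p) holds at 3, so \Diamond ((p \land r) \to (r \to \Diamond p)) is true at 3.
      At 3: p \land r is false, r \to \Diamond p is false, so (p \land r) \to (r \to \Diamond p) is true.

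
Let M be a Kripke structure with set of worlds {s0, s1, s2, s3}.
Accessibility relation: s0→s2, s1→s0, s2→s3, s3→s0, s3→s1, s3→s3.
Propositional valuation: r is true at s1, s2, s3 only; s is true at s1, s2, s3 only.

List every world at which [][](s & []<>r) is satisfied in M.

s1

Let φ = [][](s & []<>r). Evaluate φ at each world:
  s0 (successors {s2}): φ is false.
  s1 (successors {s0}): φ is true.
  s2 (successors {s3}): φ is false.
  s3 (successors {s0, s1, s3}): φ is false.
For instance, at s1:
  At s1: [][](s & []<>r) requires [](s & []<>r) at every successor {s0}.
      At s0: [](s & []<>r) requires s & []<>r at every successor {s2}.
        At s2: s & []<>r is true.
      So [](s & []<>r) is true at s0.
  So [][](s & []<>r) is true at s1.
Satisfying worlds: {s1}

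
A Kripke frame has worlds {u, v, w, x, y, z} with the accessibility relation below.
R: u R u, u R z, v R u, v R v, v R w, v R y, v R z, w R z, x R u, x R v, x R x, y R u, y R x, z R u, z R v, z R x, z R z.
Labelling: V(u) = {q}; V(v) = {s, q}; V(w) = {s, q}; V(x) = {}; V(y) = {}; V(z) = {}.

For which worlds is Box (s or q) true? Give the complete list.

none

Let φ = Box (s or q). Evaluate φ at each world:
  u (successors {u, z}): φ is false.
  v (successors {u, v, w, y, z}): φ is false.
  w (successors {z}): φ is false.
  x (successors {u, v, x}): φ is false.
  y (successors {u, x}): φ is false.
  z (successors {u, v, x, z}): φ is false.
For instance, at v:
  At v: Box (s or q) requires s or q at every successor {u, v, w, y, z}.
    s or q fails at y, so Box (s or q) is false at v.
Satisfying worlds: none.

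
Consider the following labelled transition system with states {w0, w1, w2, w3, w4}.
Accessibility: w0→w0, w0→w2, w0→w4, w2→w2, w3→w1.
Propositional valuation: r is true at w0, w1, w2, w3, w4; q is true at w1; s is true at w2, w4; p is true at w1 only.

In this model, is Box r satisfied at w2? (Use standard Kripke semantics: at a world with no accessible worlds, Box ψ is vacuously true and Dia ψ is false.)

Recall that Box ψ holds at a world iff ψ holds at every accessible world, and Dia ψ holds iff ψ holds at some accessible world.
At w2: Box r requires r at every successor {w2}.
  At w2: r is true.
So Box r is true at w2.

Yes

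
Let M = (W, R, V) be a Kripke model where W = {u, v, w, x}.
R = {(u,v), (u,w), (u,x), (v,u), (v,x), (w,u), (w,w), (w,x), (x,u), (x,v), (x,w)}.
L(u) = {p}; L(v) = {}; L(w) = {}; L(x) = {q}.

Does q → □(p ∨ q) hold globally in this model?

Recall that □ψ holds at a world iff ψ holds at every accessible world, and ◇ψ holds iff ψ holds at some accessible world.
Let φ = q → □(p ∨ q). Evaluate φ at each world:
  u (successors {v, w, x}): φ is true.
  v (successors {u, x}): φ is true.
  w (successors {u, w, x}): φ is true.
  x (successors {u, v, w}): φ is false.
Detail at x (counterexample):
  At x: q is true, □(p ∨ q) is false, so q → □(p ∨ q) is false.
    At x: □(p ∨ q) requires p ∨ q at every successor {u, v, w}.
      p ∨ q fails at v, so □(p ∨ q) is false at x.

No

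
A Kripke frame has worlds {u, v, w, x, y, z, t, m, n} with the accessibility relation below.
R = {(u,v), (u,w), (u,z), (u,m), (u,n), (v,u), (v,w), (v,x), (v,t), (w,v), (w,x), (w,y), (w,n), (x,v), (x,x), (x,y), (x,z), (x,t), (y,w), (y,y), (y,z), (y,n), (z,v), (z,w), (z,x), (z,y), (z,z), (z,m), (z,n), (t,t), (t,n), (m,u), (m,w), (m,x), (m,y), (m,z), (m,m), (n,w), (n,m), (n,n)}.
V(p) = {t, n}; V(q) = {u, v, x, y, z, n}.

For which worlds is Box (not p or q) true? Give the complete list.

Let φ = Box (not p or q). Evaluate φ at each world:
  u (successors {v, w, z, m, n}): φ is true.
  v (successors {u, w, x, t}): φ is false.
  w (successors {v, x, y, n}): φ is true.
  x (successors {v, x, y, z, t}): φ is false.
  y (successors {w, y, z, n}): φ is true.
  z (successors {v, w, x, y, z, m, n}): φ is true.
  t (successors {t, n}): φ is false.
  m (successors {u, w, x, y, z, m}): φ is true.
  n (successors {w, m, n}): φ is true.
For instance, at x:
  At x: Box (not p or q) requires not p or q at every successor {v, x, y, z, t}.
    not p or q fails at t, so Box (not p or q) is false at x.
Satisfying worlds: {u, w, y, z, m, n}

u, w, y, z, m, n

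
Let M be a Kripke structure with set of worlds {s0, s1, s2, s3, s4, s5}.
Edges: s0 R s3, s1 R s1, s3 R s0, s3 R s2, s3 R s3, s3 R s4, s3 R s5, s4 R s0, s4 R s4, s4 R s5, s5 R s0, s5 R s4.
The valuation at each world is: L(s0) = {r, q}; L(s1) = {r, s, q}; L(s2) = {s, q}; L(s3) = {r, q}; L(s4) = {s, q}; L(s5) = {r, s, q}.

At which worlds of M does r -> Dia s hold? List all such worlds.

Let φ = r -> Dia s. Evaluate φ at each world:
  s0 (successors {s3}): φ is false.
  s1 (successors {s1}): φ is true.
  s2 (successors ∅): φ is true.
  s3 (successors {s0, s2, s3, s4, s5}): φ is true.
  s4 (successors {s0, s4, s5}): φ is true.
  s5 (successors {s0, s4}): φ is true.
For instance, at s1:
  At s1: r is true, Dia s is true, so r -> Dia s is true.
    At s1: Dia s requires s at some successor in {s1}.
      s holds at s1, so Dia s is true at s1.
Satisfying worlds: {s1, s2, s3, s4, s5}

s1, s2, s3, s4, s5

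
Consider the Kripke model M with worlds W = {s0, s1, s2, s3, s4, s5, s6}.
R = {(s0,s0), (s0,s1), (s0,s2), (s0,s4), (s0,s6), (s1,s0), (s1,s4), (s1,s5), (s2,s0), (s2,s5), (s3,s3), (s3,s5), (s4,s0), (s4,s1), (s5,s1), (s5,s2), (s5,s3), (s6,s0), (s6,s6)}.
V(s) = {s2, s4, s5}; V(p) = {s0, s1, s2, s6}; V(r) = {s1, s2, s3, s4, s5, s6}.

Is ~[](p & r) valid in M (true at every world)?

Yes

Let φ = ~[](p & r). Evaluate φ at each world:
  s0 (successors {s0, s1, s2, s4, s6}): φ is true.
  s1 (successors {s0, s4, s5}): φ is true.
  s2 (successors {s0, s5}): φ is true.
  s3 (successors {s3, s5}): φ is true.
  s4 (successors {s0, s1}): φ is true.
  s5 (successors {s1, s2, s3}): φ is true.
  s6 (successors {s0, s6}): φ is true.
For instance, at s3:
  At s3: [](p & r) is false, so ~[](p & r) is true.
    At s3: [](p & r) requires p & r at every successor {s3, s5}.
      p & r fails at s3, so [](p & r) is false at s3.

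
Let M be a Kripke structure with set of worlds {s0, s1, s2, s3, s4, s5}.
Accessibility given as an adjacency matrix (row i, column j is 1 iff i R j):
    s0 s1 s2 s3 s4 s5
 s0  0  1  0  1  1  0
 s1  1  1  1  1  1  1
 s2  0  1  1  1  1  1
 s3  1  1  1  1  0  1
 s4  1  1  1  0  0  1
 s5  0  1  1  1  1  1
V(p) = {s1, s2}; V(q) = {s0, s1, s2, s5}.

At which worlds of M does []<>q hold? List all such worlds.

Recall that []ψ holds at a world iff ψ holds at every accessible world, and <>ψ holds iff ψ holds at some accessible world.
Let φ = []<>q. Evaluate φ at each world:
  s0 (successors {s1, s3, s4}): φ is true.
  s1 (successors {s0, s1, s2, s3, s4, s5}): φ is true.
  s2 (successors {s1, s2, s3, s4, s5}): φ is true.
  s3 (successors {s0, s1, s2, s3, s5}): φ is true.
  s4 (successors {s0, s1, s2, s5}): φ is true.
  s5 (successors {s1, s2, s3, s4, s5}): φ is true.
For instance, at s0:
  At s0: []<>q requires <>q at every successor {s1, s3, s4}.
      At s1: <>q requires q at some successor in {s0, s1, s2, s3, s4, s5}.
        q holds at s0, so <>q is true at s1.
      At s3: <>q requires q at some successor in {s0, s1, s2, s3, s5}.
        q holds at s0, so <>q is true at s3.
      At s4: <>q requires q at some successor in {s0, s1, s2, s5}.
        q holds at s0, so <>q is true at s4.
  So []<>q is true at s0.
Satisfying worlds: {s0, s1, s2, s3, s4, s5}

s0, s1, s2, s3, s4, s5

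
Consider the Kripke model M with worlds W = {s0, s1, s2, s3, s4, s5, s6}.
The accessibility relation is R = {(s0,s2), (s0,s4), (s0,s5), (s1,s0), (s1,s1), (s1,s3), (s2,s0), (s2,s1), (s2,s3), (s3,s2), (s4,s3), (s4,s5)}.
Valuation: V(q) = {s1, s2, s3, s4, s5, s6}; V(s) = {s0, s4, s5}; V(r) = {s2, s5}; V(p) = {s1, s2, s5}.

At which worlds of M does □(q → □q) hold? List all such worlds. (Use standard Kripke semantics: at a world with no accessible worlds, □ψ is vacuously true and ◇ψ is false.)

s4, s5, s6

Recall that □ψ holds at a world iff ψ holds at every accessible world, and ◇ψ holds iff ψ holds at some accessible world.
Let φ = □(q → □q). Evaluate φ at each world:
  s0 (successors {s2, s4, s5}): φ is false.
  s1 (successors {s0, s1, s3}): φ is false.
  s2 (successors {s0, s1, s3}): φ is false.
  s3 (successors {s2}): φ is false.
  s4 (successors {s3, s5}): φ is true.
  s5 (successors ∅): φ is true.
  s6 (successors ∅): φ is true.
For instance, at s3:
  At s3: □(q → □q) requires q → □q at every successor {s2}.
    q → □q fails at s2, so □(q → □q) is false at s3.
      At s2: q is true, □q is false, so q → □q is false.
Satisfying worlds: {s4, s5, s6}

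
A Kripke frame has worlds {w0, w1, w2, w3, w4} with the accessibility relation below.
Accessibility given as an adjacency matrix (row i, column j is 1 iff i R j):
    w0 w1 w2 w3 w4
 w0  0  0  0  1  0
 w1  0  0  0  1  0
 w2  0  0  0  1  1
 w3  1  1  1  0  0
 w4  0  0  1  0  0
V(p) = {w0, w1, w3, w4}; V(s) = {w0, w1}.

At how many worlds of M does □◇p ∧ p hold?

4

Let φ = □◇p ∧ p. Evaluate φ at each world:
  w0 (successors {w3}): φ is true.
  w1 (successors {w3}): φ is true.
  w2 (successors {w3, w4}): φ is false.
  w3 (successors {w0, w1, w2}): φ is true.
  w4 (successors {w2}): φ is true.
For instance, at w2:
  At w2: □◇p is false, p is false, so □◇p ∧ p is false.
    At w2: □◇p requires ◇p at every successor {w3, w4}.
      ◇p fails at w4, so □◇p is false at w2.
Satisfying worlds: {w0, w1, w3, w4}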